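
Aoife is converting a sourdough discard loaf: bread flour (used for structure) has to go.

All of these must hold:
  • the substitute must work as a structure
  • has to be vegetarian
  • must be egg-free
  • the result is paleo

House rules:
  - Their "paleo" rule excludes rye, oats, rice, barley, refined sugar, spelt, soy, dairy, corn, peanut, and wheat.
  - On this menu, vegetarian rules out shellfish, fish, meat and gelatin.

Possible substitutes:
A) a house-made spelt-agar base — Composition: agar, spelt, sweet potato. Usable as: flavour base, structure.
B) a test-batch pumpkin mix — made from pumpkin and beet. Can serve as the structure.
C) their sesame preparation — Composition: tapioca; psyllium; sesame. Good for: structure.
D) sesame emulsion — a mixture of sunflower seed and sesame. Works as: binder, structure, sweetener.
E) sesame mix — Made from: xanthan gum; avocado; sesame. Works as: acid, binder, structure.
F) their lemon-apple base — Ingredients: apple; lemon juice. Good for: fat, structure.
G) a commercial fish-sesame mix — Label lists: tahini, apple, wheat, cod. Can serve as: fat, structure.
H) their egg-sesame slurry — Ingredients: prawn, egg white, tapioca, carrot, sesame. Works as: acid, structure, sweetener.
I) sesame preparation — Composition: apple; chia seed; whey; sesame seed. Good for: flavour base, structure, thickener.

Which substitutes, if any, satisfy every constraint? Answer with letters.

B, C, D, E, F

A: has spelt, so not paleo — reject
B: works as a structure, paleo, vegetarian — keep
C: only sesame, tapioca and psyllium; none excluded — keep
D: nothing on the exclusion list — valid
E: only sesame, xanthan gum, and avocado; none excluded — OK
F: works as a structure, paleo, vegetarian — keep
G: has wheat, so not paleo; has cod, so not vegetarian — reject
H: has prawn, so not vegetarian; has egg white, so not egg-free — no
I: has whey, so not paleo — out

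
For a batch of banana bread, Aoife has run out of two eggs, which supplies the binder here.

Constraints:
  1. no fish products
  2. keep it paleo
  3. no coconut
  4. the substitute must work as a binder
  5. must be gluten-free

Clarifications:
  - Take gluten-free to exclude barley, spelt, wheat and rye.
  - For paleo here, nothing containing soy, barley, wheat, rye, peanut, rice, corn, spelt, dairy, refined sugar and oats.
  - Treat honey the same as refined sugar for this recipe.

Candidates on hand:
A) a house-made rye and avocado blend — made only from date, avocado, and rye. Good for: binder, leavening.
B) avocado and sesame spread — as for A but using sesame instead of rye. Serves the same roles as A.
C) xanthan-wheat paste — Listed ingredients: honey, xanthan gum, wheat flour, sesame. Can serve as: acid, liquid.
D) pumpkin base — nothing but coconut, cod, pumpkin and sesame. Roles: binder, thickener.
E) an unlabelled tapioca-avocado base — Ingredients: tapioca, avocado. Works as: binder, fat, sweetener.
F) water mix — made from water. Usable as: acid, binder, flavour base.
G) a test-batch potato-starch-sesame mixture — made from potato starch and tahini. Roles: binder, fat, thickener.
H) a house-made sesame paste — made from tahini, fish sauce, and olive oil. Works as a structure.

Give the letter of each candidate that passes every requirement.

A: has rye, so not gluten-free; has rye, so not paleo — no
B: only sesame, date, and avocado; none excluded — OK
C: not usable as a binder; has wheat flour, so not gluten-free (and 1 more) — no
D: has coconut, so not coconut-free; has cod, so not fish-free — out
E: no fish, paleo — keep
F: nothing on the exclusion list — valid
G: only tahini and potato starch; none excluded — valid
H: not usable as a binder; has fish sauce, so not fish-free — no

B, E, F, G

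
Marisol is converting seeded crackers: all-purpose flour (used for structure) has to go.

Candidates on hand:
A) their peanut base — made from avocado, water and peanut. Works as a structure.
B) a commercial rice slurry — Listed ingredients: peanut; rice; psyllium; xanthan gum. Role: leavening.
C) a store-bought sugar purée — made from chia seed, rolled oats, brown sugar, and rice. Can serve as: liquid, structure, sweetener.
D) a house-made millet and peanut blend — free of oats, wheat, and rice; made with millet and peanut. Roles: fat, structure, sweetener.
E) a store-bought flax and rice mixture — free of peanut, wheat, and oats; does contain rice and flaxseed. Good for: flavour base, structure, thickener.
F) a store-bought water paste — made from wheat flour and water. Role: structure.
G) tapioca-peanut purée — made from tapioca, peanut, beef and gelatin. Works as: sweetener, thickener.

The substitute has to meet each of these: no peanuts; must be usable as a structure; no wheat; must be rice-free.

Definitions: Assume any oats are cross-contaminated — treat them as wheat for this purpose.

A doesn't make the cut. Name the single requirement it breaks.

peanut-free

usable as a structure: satisfied
peanut-free: has peanut — fails
rice-free: satisfied
wheat-free: satisfied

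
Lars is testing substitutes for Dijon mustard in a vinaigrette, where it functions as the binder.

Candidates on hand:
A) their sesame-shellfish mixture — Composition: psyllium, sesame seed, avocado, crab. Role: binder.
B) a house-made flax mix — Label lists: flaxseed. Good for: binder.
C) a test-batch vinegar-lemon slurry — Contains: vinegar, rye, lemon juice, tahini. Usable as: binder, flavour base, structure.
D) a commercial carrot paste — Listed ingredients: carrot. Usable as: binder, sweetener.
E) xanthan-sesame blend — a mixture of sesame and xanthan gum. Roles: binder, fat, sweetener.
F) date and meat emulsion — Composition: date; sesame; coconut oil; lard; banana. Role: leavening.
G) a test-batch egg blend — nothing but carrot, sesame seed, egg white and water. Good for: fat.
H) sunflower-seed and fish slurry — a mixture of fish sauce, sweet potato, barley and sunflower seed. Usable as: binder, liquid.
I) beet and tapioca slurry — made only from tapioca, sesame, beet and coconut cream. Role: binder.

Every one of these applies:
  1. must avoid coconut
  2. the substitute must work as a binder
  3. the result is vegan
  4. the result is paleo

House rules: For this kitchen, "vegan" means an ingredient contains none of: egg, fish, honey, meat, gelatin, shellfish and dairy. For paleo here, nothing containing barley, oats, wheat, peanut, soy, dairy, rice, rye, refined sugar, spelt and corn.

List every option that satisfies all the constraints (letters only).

B, D, E

A: has crab, so not vegan — out
B: only flaxseed; none excluded — keep
C: has rye, so not paleo — reject
D: only carrot; none excluded — OK
E: vegan, no coconut — valid
F: not usable as a binder; has lard, so not vegan (and 1 more) — out
G: not usable as a binder; has egg white, so not vegan — out
H: has fish sauce, so not vegan; has barley, so not paleo — no
I: has coconut cream, so not coconut-free — no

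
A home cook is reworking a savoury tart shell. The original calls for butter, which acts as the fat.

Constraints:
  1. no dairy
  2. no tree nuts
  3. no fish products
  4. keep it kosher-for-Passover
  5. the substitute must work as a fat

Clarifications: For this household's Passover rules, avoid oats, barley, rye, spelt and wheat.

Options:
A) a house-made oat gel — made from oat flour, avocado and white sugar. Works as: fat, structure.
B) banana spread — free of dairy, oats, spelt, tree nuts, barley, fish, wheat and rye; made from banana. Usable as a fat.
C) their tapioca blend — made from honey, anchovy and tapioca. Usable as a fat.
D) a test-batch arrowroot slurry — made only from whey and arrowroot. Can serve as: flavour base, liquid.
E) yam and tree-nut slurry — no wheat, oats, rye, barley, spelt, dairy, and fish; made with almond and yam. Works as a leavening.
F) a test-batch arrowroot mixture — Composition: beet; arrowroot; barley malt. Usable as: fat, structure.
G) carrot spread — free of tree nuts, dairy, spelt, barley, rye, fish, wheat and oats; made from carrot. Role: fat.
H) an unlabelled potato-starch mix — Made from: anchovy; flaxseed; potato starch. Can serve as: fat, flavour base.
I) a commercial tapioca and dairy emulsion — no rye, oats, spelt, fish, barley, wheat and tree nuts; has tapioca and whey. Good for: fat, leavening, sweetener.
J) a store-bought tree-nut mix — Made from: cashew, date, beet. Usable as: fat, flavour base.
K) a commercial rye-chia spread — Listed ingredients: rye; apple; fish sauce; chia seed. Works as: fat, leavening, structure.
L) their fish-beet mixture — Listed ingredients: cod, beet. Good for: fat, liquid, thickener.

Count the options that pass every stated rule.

2

A: has oat flour, so not kosher-for-Passover — reject
B: every rule checks out — OK
C: has anchovy, so not fish-free — out
D: not usable as a fat; has whey, so not dairy-free — no
E: not usable as a fat; has almond, so not tree-nut-free — out
F: has barley malt, so not kosher-for-Passover — no
G: works as a fat, no tree nuts, no dairy — OK
H: has anchovy, so not fish-free — out
I: has whey, so not dairy-free — reject
J: has cashew, so not tree-nut-free — reject
K: has rye, so not kosher-for-Passover; has fish sauce, so not fish-free — out
L: has cod, so not fish-free — out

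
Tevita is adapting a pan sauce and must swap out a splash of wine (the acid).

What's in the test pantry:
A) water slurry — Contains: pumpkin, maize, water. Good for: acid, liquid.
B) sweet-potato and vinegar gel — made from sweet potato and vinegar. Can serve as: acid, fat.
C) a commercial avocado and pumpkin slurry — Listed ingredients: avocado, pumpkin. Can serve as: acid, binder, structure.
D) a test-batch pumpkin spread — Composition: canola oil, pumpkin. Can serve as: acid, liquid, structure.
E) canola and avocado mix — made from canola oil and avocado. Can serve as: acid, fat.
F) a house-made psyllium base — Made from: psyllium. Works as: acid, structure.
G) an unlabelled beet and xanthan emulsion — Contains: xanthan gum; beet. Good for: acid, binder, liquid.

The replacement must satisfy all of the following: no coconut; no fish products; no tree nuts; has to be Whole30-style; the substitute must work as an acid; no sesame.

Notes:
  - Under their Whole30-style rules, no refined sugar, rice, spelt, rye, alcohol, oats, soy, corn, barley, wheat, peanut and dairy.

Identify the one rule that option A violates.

Whole30-style

usable as an acid: satisfied
Whole30-style: has maize — fails
coconut-free: satisfied
fish-free: satisfied
sesame-free: satisfied
tree-nut-free: satisfied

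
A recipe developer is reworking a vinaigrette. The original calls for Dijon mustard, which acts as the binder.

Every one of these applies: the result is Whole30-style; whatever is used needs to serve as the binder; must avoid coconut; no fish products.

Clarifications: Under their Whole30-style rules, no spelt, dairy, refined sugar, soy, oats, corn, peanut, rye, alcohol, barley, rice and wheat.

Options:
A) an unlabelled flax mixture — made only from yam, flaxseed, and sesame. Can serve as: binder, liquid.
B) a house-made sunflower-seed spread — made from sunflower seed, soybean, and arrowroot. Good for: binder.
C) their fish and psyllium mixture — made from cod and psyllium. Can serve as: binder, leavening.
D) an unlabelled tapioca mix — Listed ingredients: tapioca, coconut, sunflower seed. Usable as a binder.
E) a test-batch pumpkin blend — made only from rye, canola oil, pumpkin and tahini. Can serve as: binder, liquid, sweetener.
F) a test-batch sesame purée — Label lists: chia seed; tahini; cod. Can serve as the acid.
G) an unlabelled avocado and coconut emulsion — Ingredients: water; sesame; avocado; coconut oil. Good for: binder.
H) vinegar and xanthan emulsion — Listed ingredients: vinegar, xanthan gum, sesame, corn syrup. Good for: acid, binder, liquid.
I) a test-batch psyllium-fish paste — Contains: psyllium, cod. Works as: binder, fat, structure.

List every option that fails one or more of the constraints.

B, C, D, E, F, G, H, I

A: no fish, no coconut — OK
B: has soybean, so not Whole30-style — out
C: has cod, so not fish-free — no
D: has coconut, so not coconut-free — reject
E: has rye, so not Whole30-style — out
F: not usable as a binder; has cod, so not fish-free — reject
G: has coconut oil, so not coconut-free — out
H: has corn syrup, so not Whole30-style — no
I: has cod, so not fish-free — out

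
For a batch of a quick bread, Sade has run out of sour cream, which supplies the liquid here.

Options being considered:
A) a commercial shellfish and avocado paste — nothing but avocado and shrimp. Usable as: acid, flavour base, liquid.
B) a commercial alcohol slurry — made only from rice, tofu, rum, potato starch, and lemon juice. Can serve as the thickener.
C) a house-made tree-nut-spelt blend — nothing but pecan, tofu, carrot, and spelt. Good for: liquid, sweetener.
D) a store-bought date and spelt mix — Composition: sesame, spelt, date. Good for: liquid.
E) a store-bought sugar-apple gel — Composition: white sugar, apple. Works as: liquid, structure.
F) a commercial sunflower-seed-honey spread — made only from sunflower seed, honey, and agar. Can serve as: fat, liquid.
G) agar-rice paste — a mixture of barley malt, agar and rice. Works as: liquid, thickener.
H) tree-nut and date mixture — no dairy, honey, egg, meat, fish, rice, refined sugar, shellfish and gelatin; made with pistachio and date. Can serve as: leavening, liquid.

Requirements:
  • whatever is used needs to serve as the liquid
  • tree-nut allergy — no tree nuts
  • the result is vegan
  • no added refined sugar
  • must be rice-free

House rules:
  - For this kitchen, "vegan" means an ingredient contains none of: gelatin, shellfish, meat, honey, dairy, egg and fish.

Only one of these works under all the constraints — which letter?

A: has shrimp, so not vegan — no
B: not usable as a liquid; has rice, so not rice-free — out
C: has pecan, so not tree-nut-free — no
D: only sesame, spelt and date; none excluded — keep
E: has white sugar, so not no-added-sugar — no
F: has honey, so not vegan — reject
G: has rice, so not rice-free — reject
H: has pistachio, so not tree-nut-free — out

D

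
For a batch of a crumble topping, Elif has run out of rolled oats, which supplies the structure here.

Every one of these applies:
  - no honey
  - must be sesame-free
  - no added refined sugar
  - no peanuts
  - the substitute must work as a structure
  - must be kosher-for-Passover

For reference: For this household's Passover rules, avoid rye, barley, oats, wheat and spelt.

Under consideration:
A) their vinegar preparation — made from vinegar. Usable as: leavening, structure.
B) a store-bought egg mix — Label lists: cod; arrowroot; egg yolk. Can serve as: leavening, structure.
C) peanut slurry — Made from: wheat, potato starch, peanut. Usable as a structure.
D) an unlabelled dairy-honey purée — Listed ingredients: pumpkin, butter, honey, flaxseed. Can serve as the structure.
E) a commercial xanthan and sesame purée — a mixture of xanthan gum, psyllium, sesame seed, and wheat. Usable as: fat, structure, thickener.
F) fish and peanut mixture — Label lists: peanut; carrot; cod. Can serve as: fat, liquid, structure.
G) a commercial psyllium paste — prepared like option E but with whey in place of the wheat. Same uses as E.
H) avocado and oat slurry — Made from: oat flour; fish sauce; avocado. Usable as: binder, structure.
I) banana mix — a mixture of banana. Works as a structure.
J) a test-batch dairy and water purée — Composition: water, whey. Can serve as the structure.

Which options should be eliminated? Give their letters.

A: works as a structure, kosher-for-Passover, no refined sugar — keep
B: only egg yolk, cod, and arrowroot; none excluded — valid
C: has wheat, so not kosher-for-Passover; has peanut, so not peanut-free — no
D: has honey, so not honey-free — out
E: has wheat, so not kosher-for-Passover; has sesame seed, so not sesame-free — no
F: has peanut, so not peanut-free — reject
G: has sesame seed, so not sesame-free — reject
H: has oat flour, so not kosher-for-Passover — reject
I: every rule checks out — OK
J: every rule checks out — OK

C, D, E, F, G, H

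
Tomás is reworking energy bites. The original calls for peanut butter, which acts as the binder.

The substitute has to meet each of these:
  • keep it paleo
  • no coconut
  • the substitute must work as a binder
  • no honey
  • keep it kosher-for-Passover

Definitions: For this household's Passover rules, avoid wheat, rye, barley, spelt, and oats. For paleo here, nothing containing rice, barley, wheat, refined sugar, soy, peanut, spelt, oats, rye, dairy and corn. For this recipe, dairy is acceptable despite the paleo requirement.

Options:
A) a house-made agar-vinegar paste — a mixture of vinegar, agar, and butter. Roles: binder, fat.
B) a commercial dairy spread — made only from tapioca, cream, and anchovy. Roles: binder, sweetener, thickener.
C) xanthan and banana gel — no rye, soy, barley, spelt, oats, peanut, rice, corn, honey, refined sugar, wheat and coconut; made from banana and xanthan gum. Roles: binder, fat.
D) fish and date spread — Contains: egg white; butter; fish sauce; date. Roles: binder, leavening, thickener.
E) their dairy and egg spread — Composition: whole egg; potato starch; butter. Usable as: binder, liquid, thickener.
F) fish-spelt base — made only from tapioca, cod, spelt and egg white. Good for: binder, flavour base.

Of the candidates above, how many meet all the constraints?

A: dairy is permitted under the paleo carve-out; nothing else excluded — keep
B: dairy is permitted under the paleo carve-out; nothing else excluded — keep
C: works as a binder, no coconut, no honey — keep
D: dairy is permitted under the paleo carve-out; nothing else excluded — valid
E: dairy is permitted under the paleo carve-out; nothing else excluded — valid
F: has spelt, so not kosher-for-Passover; has spelt, so not paleo — no

5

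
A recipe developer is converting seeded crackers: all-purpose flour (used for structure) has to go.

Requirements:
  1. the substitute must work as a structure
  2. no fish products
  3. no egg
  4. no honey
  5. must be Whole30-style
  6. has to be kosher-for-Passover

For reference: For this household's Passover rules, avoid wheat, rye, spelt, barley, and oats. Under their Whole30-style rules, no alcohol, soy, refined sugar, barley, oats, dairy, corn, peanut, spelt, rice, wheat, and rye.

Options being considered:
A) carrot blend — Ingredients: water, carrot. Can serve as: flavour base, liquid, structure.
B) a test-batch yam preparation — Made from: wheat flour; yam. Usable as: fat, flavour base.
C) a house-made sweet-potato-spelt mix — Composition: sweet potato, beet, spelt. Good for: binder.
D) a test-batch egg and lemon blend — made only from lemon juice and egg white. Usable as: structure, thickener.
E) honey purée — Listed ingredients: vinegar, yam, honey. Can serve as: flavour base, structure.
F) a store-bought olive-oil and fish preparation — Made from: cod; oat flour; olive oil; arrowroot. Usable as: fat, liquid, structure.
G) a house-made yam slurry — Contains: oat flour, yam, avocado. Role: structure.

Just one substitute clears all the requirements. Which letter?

A: every rule checks out — keep
B: not usable as a structure; has wheat flour, so not kosher-for-Passover (and 1 more) — no
C: not usable as a structure; has spelt, so not kosher-for-Passover (and 1 more) — reject
D: has egg white, so not egg-free — out
E: has honey, so not honey-free — no
F: has oat flour, so not kosher-for-Passover; has oat flour, so not Whole30-style (and 1 more) — out
G: has oat flour, so not kosher-for-Passover; has oat flour, so not Whole30-style — no

A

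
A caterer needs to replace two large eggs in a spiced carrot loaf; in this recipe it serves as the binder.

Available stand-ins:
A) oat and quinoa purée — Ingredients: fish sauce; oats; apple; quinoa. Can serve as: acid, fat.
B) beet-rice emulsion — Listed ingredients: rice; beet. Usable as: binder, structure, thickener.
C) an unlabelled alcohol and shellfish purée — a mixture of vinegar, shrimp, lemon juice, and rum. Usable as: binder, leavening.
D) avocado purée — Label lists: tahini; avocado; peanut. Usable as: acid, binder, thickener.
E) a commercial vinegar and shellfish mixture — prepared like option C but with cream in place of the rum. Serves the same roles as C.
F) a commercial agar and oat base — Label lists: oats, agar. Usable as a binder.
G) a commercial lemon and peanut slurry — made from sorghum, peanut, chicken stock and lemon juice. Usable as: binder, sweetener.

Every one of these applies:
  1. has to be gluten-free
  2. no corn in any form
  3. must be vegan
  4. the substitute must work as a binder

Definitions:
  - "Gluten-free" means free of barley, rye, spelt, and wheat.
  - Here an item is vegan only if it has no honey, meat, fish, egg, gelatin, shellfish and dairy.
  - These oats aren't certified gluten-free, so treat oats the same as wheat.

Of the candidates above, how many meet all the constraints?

A: not usable as a binder; has oats, so not gluten-free (and 1 more) — reject
B: nothing on the exclusion list — keep
C: has shrimp, so not vegan — reject
D: all constraints satisfied — OK
E: has cream, so not vegan — reject
F: has oats, so not gluten-free — no
G: has chicken stock, so not vegan — out

2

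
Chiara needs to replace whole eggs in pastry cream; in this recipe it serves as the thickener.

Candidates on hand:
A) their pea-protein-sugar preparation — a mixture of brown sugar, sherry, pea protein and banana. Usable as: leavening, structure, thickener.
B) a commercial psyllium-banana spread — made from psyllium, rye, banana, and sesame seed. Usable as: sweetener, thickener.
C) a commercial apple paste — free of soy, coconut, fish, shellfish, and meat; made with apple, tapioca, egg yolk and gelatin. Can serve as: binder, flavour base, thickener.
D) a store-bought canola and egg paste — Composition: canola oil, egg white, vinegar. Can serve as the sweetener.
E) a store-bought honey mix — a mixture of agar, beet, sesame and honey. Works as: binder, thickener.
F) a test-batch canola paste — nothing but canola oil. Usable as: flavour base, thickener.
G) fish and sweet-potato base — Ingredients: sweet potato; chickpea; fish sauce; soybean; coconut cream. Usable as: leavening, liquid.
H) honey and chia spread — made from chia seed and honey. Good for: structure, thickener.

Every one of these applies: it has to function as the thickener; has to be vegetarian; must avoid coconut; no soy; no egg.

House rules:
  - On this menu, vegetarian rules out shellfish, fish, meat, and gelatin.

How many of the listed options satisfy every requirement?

A: sherry and brown sugar etc. — none of it excluded — valid
B: rye and sesame seed etc. — none of it excluded — OK
C: has gelatin, so not vegetarian; has egg yolk, so not egg-free — out
D: not usable as a thickener; has egg white, so not egg-free — no
E: works as a thickener, no soy, vegetarian — keep
F: nothing on the exclusion list — OK
G: not usable as a thickener; has fish sauce, so not vegetarian (and 2 more) — no
H: only honey and chia seed; none excluded — valid

5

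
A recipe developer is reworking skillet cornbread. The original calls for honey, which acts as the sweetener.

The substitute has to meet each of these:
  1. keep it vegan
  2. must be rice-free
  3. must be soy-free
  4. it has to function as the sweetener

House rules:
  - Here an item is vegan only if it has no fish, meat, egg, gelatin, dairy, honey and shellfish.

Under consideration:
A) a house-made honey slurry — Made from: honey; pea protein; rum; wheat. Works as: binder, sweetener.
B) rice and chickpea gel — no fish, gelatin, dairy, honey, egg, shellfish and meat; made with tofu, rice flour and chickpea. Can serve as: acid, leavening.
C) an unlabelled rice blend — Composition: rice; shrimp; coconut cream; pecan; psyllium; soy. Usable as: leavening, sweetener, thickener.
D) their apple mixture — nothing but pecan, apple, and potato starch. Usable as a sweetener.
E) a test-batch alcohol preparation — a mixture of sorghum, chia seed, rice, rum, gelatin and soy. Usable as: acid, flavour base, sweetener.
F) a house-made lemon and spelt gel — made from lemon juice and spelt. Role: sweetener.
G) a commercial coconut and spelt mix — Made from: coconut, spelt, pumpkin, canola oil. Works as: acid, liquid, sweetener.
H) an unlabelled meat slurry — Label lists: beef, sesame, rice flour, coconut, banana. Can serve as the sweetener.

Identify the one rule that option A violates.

usable as a sweetener: satisfied
vegan: has honey — fails
rice-free: satisfied
soy-free: satisfied

vegan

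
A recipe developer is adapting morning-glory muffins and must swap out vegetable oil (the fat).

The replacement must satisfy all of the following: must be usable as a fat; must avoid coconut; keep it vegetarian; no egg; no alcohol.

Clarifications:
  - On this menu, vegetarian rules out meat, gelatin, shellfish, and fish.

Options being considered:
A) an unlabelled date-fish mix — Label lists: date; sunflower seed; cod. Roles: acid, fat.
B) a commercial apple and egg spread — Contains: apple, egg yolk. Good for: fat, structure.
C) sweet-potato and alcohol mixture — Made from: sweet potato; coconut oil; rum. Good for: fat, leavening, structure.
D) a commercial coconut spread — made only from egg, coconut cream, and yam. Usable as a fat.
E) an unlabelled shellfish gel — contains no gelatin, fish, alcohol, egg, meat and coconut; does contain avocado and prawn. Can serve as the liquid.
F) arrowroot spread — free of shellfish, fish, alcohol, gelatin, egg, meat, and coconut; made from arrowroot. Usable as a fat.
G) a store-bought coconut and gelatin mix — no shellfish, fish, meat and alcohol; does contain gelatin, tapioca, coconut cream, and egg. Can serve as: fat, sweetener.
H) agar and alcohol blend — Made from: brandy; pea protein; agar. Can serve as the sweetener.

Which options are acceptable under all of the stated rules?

A: has cod, so not vegetarian — no
B: has egg yolk, so not egg-free — no
C: has rum, so not alcohol-free; has coconut oil, so not coconut-free — no
D: has egg, so not egg-free; has coconut cream, so not coconut-free — out
E: not usable as a fat; has prawn, so not vegetarian — no
F: no coconut, vegetarian — OK
G: has gelatin, so not vegetarian; has egg, so not egg-free (and 1 more) — no
H: not usable as a fat; has brandy, so not alcohol-free — out

F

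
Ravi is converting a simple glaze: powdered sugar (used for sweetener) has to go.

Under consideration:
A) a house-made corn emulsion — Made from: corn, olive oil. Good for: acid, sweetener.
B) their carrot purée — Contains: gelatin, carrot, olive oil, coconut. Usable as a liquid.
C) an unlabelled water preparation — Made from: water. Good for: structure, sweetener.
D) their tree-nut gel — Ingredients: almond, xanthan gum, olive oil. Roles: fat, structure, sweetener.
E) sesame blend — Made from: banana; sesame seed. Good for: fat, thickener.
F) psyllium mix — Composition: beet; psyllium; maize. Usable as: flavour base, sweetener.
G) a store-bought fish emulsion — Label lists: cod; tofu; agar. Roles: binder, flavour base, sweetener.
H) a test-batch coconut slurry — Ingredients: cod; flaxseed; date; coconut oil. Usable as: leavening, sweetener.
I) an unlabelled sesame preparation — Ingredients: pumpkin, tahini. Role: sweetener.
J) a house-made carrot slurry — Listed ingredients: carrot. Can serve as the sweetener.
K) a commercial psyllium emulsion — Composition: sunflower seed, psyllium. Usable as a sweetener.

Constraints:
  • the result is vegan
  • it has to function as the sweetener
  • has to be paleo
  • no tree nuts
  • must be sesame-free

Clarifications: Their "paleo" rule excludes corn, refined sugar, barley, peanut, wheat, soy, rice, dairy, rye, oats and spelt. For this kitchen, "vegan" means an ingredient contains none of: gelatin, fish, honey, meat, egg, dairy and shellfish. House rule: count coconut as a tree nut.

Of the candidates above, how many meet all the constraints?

A: has corn, so not paleo — out
B: not usable as a sweetener; has gelatin, so not vegan (and 1 more) — reject
C: all constraints satisfied — keep
D: has almond, so not tree-nut-free — no
E: not usable as a sweetener; has sesame seed, so not sesame-free — reject
F: has maize, so not paleo — out
G: has tofu, so not paleo; has cod, so not vegan — out
H: has cod, so not vegan; has coconut oil, so not tree-nut-free — no
I: has tahini, so not sesame-free — out
J: all constraints satisfied — OK
K: only sunflower seed and psyllium; none excluded — keep

3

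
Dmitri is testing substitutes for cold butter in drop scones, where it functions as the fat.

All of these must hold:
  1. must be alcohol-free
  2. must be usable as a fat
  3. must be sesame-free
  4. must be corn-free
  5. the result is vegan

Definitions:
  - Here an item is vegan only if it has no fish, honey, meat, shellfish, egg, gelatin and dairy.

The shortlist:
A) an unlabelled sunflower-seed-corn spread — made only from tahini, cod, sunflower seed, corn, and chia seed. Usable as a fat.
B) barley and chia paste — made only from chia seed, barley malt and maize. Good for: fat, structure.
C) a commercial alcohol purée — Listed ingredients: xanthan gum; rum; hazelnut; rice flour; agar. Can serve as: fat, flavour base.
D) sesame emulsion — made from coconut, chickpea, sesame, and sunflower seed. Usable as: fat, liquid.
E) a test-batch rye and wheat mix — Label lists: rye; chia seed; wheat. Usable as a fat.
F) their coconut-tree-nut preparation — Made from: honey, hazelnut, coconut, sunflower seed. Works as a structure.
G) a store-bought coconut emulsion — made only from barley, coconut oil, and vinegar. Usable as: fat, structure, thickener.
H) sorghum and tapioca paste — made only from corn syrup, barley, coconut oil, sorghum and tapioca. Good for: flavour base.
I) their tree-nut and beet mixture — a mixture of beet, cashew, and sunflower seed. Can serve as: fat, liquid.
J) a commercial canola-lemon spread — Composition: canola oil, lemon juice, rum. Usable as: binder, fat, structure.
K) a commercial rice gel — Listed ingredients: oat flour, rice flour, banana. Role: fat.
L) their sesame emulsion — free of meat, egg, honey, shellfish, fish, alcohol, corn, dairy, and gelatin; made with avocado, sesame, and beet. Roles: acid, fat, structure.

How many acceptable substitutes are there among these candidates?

4

A: has cod, so not vegan; has corn, so not corn-free (and 1 more) — reject
B: has maize, so not corn-free — reject
C: has rum, so not alcohol-free — reject
D: has sesame, so not sesame-free — no
E: all constraints satisfied — keep
F: not usable as a fat; has honey, so not vegan — out
G: works as a fat, no alcohol, no corn — valid
H: not usable as a fat; has corn syrup, so not corn-free — reject
I: every rule checks out — keep
J: has rum, so not alcohol-free — reject
K: only oat flour, rice flour and banana; none excluded — valid
L: has sesame, so not sesame-free — out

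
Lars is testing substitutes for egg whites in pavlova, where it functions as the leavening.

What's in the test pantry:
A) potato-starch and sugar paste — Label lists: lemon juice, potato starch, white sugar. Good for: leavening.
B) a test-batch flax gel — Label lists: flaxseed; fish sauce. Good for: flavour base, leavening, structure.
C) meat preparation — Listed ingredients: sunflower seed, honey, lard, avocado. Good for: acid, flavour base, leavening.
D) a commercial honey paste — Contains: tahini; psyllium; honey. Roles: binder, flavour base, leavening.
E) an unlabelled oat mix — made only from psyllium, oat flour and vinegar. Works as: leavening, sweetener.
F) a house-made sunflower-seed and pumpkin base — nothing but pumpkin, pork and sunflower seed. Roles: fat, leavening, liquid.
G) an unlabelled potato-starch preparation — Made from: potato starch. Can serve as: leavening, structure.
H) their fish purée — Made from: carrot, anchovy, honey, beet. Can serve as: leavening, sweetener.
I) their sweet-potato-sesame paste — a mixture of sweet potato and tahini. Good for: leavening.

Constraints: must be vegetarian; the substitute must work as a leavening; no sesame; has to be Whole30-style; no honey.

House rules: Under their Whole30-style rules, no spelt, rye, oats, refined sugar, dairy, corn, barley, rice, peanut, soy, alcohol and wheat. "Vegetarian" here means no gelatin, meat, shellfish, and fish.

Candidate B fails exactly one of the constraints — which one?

vegetarian

usable as a leavening: satisfied
Whole30-style: satisfied
vegetarian: has fish sauce — fails
honey-free: satisfied
sesame-free: satisfied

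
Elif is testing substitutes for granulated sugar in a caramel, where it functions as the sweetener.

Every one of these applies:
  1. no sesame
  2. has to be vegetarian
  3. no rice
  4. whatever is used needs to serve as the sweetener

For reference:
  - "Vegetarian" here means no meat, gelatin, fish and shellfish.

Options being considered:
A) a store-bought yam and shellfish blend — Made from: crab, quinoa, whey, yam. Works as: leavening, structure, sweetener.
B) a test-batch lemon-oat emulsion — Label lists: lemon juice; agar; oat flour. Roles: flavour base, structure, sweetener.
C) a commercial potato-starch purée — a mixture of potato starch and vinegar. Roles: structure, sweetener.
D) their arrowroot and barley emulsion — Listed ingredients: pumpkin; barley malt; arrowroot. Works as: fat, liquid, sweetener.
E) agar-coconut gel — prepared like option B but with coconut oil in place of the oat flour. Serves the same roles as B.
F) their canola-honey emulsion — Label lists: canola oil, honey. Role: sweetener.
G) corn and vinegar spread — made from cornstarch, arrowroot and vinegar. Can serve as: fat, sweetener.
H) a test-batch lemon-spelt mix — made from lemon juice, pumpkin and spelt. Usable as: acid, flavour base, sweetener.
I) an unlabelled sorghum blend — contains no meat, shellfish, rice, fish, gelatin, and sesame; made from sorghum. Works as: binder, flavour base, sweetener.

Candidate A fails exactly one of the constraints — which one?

vegetarian

usable as a sweetener: satisfied
vegetarian: has crab — fails
rice-free: satisfied
sesame-free: satisfied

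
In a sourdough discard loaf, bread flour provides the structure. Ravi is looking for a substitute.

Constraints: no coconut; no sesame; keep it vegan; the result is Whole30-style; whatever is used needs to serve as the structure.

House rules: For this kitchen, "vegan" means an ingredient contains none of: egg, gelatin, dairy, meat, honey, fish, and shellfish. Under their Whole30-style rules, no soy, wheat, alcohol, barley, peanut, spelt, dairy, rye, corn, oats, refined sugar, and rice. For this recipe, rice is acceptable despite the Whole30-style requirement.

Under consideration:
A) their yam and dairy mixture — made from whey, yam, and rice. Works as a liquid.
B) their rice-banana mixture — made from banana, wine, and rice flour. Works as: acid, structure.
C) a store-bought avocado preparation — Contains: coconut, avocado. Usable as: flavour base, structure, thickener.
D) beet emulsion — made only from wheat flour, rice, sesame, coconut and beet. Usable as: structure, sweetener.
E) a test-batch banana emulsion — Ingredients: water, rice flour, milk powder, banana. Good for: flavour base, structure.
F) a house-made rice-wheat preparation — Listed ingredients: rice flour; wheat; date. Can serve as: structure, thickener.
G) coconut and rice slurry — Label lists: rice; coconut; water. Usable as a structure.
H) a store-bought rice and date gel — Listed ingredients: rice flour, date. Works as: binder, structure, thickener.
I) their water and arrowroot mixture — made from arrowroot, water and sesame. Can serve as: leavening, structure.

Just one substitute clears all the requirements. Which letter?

A: not usable as a structure; has whey, so not vegan (and 1 more) — reject
B: has wine, so not Whole30-style — no
C: has coconut, so not coconut-free — reject
D: has wheat flour, so not Whole30-style; has coconut, so not coconut-free (and 1 more) — out
E: has milk powder, so not vegan; has milk powder, so not Whole30-style — no
F: has wheat, so not Whole30-style — out
G: has coconut, so not coconut-free — no
H: rice is permitted under the Whole30-style carve-out; nothing else excluded — keep
I: has sesame, so not sesame-free — no

H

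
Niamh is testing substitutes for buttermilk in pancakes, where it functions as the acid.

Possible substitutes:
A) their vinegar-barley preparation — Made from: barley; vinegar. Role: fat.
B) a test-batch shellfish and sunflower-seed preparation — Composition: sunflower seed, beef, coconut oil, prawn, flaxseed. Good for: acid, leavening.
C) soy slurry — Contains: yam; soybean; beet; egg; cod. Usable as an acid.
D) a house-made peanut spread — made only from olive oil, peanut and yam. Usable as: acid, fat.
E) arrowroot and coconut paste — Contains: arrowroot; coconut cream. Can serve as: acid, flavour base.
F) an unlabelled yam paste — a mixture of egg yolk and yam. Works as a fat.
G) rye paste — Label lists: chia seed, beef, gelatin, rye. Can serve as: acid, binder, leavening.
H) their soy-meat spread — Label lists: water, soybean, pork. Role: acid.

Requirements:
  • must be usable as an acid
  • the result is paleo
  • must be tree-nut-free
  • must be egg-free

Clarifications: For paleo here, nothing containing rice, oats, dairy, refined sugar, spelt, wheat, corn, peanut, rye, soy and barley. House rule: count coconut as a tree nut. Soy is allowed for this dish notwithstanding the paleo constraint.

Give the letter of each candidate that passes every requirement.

H

A: not usable as an acid; has barley, so not paleo — out
B: has coconut oil, so not tree-nut-free — out
C: has egg, so not egg-free — out
D: has peanut, so not paleo — no
E: has coconut cream, so not tree-nut-free — out
F: not usable as an acid; has egg yolk, so not egg-free — out
G: has rye, so not paleo — no
H: soy is permitted under the paleo carve-out; nothing else excluded — OK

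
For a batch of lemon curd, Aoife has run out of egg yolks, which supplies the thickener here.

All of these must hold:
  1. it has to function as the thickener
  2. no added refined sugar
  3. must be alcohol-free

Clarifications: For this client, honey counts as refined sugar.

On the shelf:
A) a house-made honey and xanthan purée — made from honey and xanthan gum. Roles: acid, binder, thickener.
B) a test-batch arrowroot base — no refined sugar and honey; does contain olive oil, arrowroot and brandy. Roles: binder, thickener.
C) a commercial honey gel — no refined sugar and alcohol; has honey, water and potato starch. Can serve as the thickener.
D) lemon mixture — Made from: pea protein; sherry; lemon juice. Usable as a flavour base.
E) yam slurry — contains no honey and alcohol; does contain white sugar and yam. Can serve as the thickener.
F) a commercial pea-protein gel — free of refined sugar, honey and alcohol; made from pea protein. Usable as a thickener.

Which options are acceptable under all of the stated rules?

F

A: has honey, so not no-added-sugar — reject
B: has brandy, so not alcohol-free — no
C: has honey, so not no-added-sugar — reject
D: not usable as a thickener; has sherry, so not alcohol-free — reject
E: has white sugar, so not no-added-sugar — reject
F: no-added-sugar, no alcohol — OK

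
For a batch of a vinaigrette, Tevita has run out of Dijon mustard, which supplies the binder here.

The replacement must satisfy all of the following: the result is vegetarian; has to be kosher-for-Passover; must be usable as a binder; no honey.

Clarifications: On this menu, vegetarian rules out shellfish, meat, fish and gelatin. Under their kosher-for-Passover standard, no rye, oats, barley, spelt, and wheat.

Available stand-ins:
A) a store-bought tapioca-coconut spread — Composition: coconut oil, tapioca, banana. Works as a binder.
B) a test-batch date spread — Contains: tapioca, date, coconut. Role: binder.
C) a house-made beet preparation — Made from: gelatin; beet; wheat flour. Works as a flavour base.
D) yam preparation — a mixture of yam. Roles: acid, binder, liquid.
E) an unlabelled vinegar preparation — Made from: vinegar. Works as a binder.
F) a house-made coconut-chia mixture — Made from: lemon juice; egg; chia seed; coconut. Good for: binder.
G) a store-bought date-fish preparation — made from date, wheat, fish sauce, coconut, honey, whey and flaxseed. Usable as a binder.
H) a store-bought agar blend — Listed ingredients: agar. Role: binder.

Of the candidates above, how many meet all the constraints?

A: every rule checks out — keep
B: only coconut, date and tapioca; none excluded — OK
C: not usable as a binder; has gelatin, so not vegetarian (and 1 more) — out
D: nothing on the exclusion list — OK
E: every rule checks out — keep
F: works as a binder, kosher-for-Passover, no honey — valid
G: has fish sauce, so not vegetarian; has wheat, so not kosher-for-Passover (and 1 more) — out
H: only agar; none excluded — keep

6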